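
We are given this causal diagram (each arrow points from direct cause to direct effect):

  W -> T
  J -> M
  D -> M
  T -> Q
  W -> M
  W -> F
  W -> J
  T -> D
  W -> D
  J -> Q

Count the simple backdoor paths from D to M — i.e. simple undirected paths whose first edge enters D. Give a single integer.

7

A backdoor path from D to M is any simple undirected path whose first edge points into D (i.e. leaves D via a parent).
Parents of D: {T, W}.
Enumerating:
  P1: D <- W -> T -> Q <- J -> M
  P2: D <- W -> J -> M
  P3: D <- W -> M
  P4: D <- T <- W -> J -> M
  P5: D <- T <- W -> M
  P6: D <- T -> Q <- J <- W -> M
  P7: D <- T -> Q <- J -> M
That exhausts the simple backdoor paths. Count: 7.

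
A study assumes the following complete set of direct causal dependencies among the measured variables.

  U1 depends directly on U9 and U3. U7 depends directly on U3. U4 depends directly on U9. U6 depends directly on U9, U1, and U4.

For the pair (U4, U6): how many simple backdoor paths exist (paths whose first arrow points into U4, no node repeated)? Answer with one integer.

A backdoor path from U4 to U6 is any simple undirected path whose first edge points into U4 (i.e. leaves U4 via a parent).
Parents of U4: {U9}.
Enumerating:
  P1: U4 <- U9 -> U1 -> U6
  P2: U4 <- U9 -> U6
That exhausts the simple backdoor paths. Count: 2.

2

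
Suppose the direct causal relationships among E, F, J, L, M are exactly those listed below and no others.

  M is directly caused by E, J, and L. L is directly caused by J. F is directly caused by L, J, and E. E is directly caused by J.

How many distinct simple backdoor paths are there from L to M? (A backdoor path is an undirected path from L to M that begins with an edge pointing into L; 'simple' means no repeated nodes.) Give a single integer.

3

A backdoor path from L to M is any simple undirected path whose first edge points into L (i.e. leaves L via a parent).
Parents of L: {J}.
Enumerating:
  P1: L <- J -> E -> M
  P2: L <- J -> F <- E -> M
  P3: L <- J -> M
That exhausts the simple backdoor paths. Count: 3.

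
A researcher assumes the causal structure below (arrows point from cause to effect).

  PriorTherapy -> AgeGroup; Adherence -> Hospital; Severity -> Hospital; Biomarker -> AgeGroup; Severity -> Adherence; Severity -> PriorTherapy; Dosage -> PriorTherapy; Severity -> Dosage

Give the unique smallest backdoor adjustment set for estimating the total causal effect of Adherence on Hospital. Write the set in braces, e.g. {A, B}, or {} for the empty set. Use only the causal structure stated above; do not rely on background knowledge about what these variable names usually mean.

Variables eligible for adjustment (non-descendants of Adherence, excluding Adherence and Hospital): {AgeGroup, Biomarker, Dosage, PriorTherapy, Severity}.
Backdoor paths from Adherence to Hospital:
  P1: Adherence <- Severity -> Hospital
The empty set is not sufficient: P1 (Adherence <- Severity -> Hospital) has no collider blocking it and no conditioned non-collider, so it is open.
Try {Severity}:
  P1: blocked at fork node Severity ∈ conditioning set.
{Severity} contains no descendant of Adherence and blocks every backdoor path.
No other singleton works — e.g. {Dosage} leaves P1 open — so {Severity} is the unique smallest valid adjustment set.

{Severity}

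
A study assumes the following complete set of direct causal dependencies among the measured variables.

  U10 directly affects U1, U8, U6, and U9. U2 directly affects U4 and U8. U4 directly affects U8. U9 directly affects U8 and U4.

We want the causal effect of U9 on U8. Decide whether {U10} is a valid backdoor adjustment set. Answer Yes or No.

Yes

Backdoor paths from U9 to U8 (paths whose first edge points into U9):
  P1: U9 <- U10 -> U8
Condition 1 (no descendant of U9 in the set): holds — descendants of U9 are {U4, U8}; none are in {U10}.
Condition 2 (every backdoor path blocked by {U10}):
  P1: blocked at fork node U10 ∈ conditioning set.
{U10} satisfies the backdoor criterion.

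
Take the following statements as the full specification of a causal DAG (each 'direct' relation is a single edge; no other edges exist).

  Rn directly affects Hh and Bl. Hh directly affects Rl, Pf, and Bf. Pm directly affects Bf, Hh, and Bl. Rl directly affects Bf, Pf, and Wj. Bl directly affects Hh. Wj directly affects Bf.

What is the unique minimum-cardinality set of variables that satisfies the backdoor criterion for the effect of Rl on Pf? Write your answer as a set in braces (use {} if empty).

{Hh}

Variables eligible for adjustment (non-descendants of Rl, excluding Rl and Pf): {Bl, Hh, Pm, Rn}.
Backdoor paths from Rl to Pf:
  P1: Rl <- Hh -> Pf
The empty set is not sufficient: P1 (Rl <- Hh -> Pf) has no collider blocking it and no conditioned non-collider, so it is open.
Try {Hh}:
  P1: blocked at fork node Hh ∈ conditioning set.
{Hh} contains no descendant of Rl and blocks every backdoor path.
No other singleton works — e.g. {Rn} leaves P1 open — so {Hh} is the unique smallest valid adjustment set.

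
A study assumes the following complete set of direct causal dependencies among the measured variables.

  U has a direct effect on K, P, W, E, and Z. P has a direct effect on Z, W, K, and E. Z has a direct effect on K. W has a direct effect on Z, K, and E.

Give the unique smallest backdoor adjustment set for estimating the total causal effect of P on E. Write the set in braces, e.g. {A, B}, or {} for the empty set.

{U}

Variables eligible for adjustment (non-descendants of P, excluding P and E): {U}.
Backdoor paths from P to E:
  P1: P <- U -> W -> E
  P2: P <- U -> E
  P3: P <- U -> Z <- W -> E
  P4: P <- U -> Z -> K <- W -> E
  P5: P <- U -> K <- W -> E
  P6: P <- U -> K <- Z <- W -> E
The empty set is not sufficient: P1 (P <- U -> W -> E) has no collider blocking it and no conditioned non-collider, so it is open.
Try {U}:
  P1: blocked at fork node U ∈ conditioning set.
  P2: blocked at fork node U ∈ conditioning set.
  P3: blocked at fork node U ∈ conditioning set.
  P4: blocked at fork node U ∈ conditioning set.
  P5: blocked at fork node U ∈ conditioning set.
  P6: blocked at fork node U ∈ conditioning set.
{U} contains no descendant of P and blocks every backdoor path.
{U} is the unique smallest valid adjustment set.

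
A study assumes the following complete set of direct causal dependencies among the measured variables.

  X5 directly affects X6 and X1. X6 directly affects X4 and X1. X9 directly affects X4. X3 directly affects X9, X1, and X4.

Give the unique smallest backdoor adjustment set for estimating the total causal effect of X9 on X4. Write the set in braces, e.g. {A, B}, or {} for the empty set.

{X3}

Variables eligible for adjustment (non-descendants of X9, excluding X9 and X4): {X1, X3, X5, X6}.
Backdoor paths from X9 to X4:
  P1: X9 <- X3 -> X1 <- X5 -> X6 -> X4
  P2: X9 <- X3 -> X1 <- X6 -> X4
  P3: X9 <- X3 -> X4
The empty set is not sufficient: P3 (X9 <- X3 -> X4) has no collider blocking it and no conditioned non-collider, so it is open.
Try {X3}:
  P1: blocked at fork node X3 ∈ conditioning set.
  P2: blocked at fork node X3 ∈ conditioning set.
  P3: blocked at fork node X3 ∈ conditioning set.
{X3} contains no descendant of X9 and blocks every backdoor path.
No other singleton works — e.g. {X5} leaves P3 open — so {X3} is the unique smallest valid adjustment set.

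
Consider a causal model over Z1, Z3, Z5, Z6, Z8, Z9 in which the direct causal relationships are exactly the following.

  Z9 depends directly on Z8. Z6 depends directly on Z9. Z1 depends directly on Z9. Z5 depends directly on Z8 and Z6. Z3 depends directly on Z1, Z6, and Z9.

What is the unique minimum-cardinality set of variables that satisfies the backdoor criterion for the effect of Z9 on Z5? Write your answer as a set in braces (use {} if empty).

Variables eligible for adjustment (non-descendants of Z9, excluding Z9 and Z5): {Z8}.
Backdoor paths from Z9 to Z5:
  P1: Z9 <- Z8 -> Z5
The empty set is not sufficient: P1 (Z9 <- Z8 -> Z5) has no collider blocking it and no conditioned non-collider, so it is open.
Try {Z8}:
  P1: blocked at fork node Z8 ∈ conditioning set.
{Z8} contains no descendant of Z9 and blocks every backdoor path.
{Z8} is the unique smallest valid adjustment set.

{Z8}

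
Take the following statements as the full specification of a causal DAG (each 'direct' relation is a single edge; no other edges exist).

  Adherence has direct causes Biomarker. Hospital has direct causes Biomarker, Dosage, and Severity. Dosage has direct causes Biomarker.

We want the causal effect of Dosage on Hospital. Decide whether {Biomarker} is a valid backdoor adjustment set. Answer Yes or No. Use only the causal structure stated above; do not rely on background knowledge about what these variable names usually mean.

Yes

Backdoor paths from Dosage to Hospital (paths whose first edge points into Dosage):
  P1: Dosage <- Biomarker -> Hospital
Condition 1 (no descendant of Dosage in the set): holds — descendants of Dosage are {Hospital}; none are in {Biomarker}.
Condition 2 (every backdoor path blocked by {Biomarker}):
  P1: blocked at fork node Biomarker ∈ conditioning set.
{Biomarker} satisfies the backdoor criterion.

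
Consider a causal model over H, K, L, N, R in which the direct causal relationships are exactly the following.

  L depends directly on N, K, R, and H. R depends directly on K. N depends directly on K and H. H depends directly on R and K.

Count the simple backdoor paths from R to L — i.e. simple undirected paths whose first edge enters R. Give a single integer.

A backdoor path from R to L is any simple undirected path whose first edge points into R (i.e. leaves R via a parent).
Parents of R: {K}.
Enumerating:
  P1: R <- K -> H -> N -> L
  P2: R <- K -> H -> L
  P3: R <- K -> N <- H -> L
  P4: R <- K -> N -> L
  P5: R <- K -> L
That exhausts the simple backdoor paths. Count: 5.

5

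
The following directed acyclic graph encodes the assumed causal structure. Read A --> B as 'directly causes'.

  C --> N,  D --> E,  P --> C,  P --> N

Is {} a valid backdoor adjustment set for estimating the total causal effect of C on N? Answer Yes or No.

Backdoor paths from C to N (paths whose first edge points into C):
  P1: C <- P -> N
Condition 1 (no descendant of C in the set): holds — descendants of C are {N}; none are in {}.
Condition 2 (every backdoor path blocked by {}):
  P1: open — no interior node is in the conditioning set.
{} does not satisfy the backdoor criterion.

No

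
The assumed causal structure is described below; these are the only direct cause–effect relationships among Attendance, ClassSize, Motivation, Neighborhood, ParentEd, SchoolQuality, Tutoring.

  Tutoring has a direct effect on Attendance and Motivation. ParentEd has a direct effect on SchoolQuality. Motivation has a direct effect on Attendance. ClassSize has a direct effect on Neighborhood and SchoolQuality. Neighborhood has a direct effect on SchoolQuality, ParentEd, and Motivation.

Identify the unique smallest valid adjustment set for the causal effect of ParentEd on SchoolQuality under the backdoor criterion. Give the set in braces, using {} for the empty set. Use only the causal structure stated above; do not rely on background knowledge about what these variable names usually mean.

Variables eligible for adjustment (non-descendants of ParentEd, excluding ParentEd and SchoolQuality): {Attendance, ClassSize, Motivation, Neighborhood, Tutoring}.
Backdoor paths from ParentEd to SchoolQuality:
  P1: ParentEd <- Neighborhood <- ClassSize -> SchoolQuality
  P2: ParentEd <- Neighborhood -> SchoolQuality
The empty set is not sufficient: P1 (ParentEd <- Neighborhood <- ClassSize -> SchoolQuality) has no collider blocking it and no conditioned non-collider, so it is open.
Try {Neighborhood}:
  P1: blocked at chain node Neighborhood ∈ conditioning set.
  P2: blocked at fork node Neighborhood ∈ conditioning set.
{Neighborhood} contains no descendant of ParentEd and blocks every backdoor path.
No other singleton works — e.g. {ClassSize} leaves P2 open — so {Neighborhood} is the unique smallest valid adjustment set.

{Neighborhood}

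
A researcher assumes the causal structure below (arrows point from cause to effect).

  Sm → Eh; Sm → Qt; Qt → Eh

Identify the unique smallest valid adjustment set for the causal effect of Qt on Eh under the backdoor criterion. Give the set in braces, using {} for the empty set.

{Sm}

Variables eligible for adjustment (non-descendants of Qt, excluding Qt and Eh): {Sm}.
Backdoor paths from Qt to Eh:
  P1: Qt <- Sm -> Eh
The empty set is not sufficient: P1 (Qt <- Sm -> Eh) has no collider blocking it and no conditioned non-collider, so it is open.
Try {Sm}:
  P1: blocked at fork node Sm ∈ conditioning set.
{Sm} contains no descendant of Qt and blocks every backdoor path.
{Sm} is the unique smallest valid adjustment set.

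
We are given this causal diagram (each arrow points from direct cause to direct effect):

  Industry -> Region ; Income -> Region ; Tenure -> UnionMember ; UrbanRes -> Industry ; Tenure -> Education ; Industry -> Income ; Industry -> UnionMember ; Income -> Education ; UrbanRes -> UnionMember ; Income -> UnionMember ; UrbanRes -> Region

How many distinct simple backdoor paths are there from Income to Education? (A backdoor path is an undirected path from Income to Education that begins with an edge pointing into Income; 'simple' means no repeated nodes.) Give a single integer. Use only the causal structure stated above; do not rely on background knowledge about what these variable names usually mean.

3

A backdoor path from Income to Education is any simple undirected path whose first edge points into Income (i.e. leaves Income via a parent).
Parents of Income: {Industry}.
Enumerating:
  P1: Income <- Industry <- UrbanRes -> UnionMember <- Tenure -> Education
  P2: Income <- Industry -> UnionMember <- Tenure -> Education
  P3: Income <- Industry -> Region <- UrbanRes -> UnionMember <- Tenure -> Education
That exhausts the simple backdoor paths. Count: 3.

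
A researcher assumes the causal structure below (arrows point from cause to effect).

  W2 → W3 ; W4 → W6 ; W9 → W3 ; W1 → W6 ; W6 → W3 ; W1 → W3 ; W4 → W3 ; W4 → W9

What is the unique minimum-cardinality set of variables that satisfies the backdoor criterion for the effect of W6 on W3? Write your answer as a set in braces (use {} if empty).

{W1, W4}

Variables eligible for adjustment (non-descendants of W6, excluding W6 and W3): {W1, W2, W4, W9}.
Backdoor paths from W6 to W3:
  P1: W6 <- W4 -> W9 -> W3
  P2: W6 <- W4 -> W3
  P3: W6 <- W1 -> W3
The empty set is not sufficient: P1 (W6 <- W4 -> W9 -> W3) has no collider blocking it and no conditioned non-collider, so it is open.
Try {W1, W4}:
  P1: blocked at fork node W4 ∈ conditioning set.
  P2: blocked at fork node W4 ∈ conditioning set.
  P3: blocked at fork node W1 ∈ conditioning set.
{W1, W4} contains no descendant of W6 and blocks every backdoor path.
Every element of {W1, W4} is needed (dropping W1 leaves P3 open; dropping W4 leaves P1 open), so no proper subset is valid.
Among all size-2 subsets of the eligible variables, only {W1, W4} blocks every backdoor path, so it is the unique smallest valid adjustment set.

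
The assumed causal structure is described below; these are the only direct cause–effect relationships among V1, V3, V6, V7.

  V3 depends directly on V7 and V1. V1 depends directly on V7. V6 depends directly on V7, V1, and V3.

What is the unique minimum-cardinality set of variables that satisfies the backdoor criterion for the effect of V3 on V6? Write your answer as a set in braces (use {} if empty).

{V1, V7}

Variables eligible for adjustment (non-descendants of V3, excluding V3 and V6): {V1, V7}.
Backdoor paths from V3 to V6:
  P1: V3 <- V7 -> V1 -> V6
  P2: V3 <- V7 -> V6
  P3: V3 <- V1 <- V7 -> V6
  P4: V3 <- V1 -> V6
The empty set is not sufficient: P1 (V3 <- V7 -> V1 -> V6) has no collider blocking it and no conditioned non-collider, so it is open.
Try {V1, V7}:
  P1: blocked at fork node V7 ∈ conditioning set.
  P2: blocked at fork node V7 ∈ conditioning set.
  P3: blocked at chain node V1 ∈ conditioning set.
  P4: blocked at fork node V1 ∈ conditioning set.
{V1, V7} contains no descendant of V3 and blocks every backdoor path.
Every element of {V1, V7} is needed (dropping V1 leaves P4 open; dropping V7 leaves P2 open), so no proper subset is valid.
Among all size-2 subsets of the eligible variables, only {V1, V7} blocks every backdoor path, so it is the unique smallest valid adjustment set.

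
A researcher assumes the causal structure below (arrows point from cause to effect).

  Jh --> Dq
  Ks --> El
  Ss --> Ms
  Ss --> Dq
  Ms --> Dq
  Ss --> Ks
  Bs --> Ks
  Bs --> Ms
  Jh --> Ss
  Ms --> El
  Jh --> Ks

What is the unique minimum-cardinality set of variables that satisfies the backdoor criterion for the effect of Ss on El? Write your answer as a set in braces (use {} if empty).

Variables eligible for adjustment (non-descendants of Ss, excluding Ss and El): {Bs, Jh}.
Backdoor paths from Ss to El:
  P1: Ss <- Jh -> Dq <- Ms <- Bs -> Ks -> El
  P2: Ss <- Jh -> Dq <- Ms -> El
  P3: Ss <- Jh -> Ks <- Bs -> Ms -> El
  P4: Ss <- Jh -> Ks -> El
The empty set is not sufficient: P4 (Ss <- Jh -> Ks -> El) has no collider blocking it and no conditioned non-collider, so it is open.
Try {Jh}:
  P1: blocked at fork node Jh ∈ conditioning set.
  P2: blocked at fork node Jh ∈ conditioning set.
  P3: blocked at fork node Jh ∈ conditioning set.
  P4: blocked at fork node Jh ∈ conditioning set.
{Jh} contains no descendant of Ss and blocks every backdoor path.
No other singleton works — e.g. {Bs} leaves P4 open — so {Jh} is the unique smallest valid adjustment set.

{Jh}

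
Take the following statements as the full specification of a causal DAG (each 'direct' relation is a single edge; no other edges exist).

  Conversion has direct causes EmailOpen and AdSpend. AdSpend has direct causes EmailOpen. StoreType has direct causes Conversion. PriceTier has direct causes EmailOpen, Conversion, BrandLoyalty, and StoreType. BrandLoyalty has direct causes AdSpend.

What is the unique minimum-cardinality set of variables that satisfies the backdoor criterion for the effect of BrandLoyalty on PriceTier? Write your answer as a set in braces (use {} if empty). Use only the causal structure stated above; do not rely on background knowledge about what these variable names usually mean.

{AdSpend}

Variables eligible for adjustment (non-descendants of BrandLoyalty, excluding BrandLoyalty and PriceTier): {AdSpend, Conversion, EmailOpen, StoreType}.
Backdoor paths from BrandLoyalty to PriceTier:
  P1: BrandLoyalty <- AdSpend <- EmailOpen -> Conversion -> StoreType -> PriceTier
  P2: BrandLoyalty <- AdSpend <- EmailOpen -> Conversion -> PriceTier
  P3: BrandLoyalty <- AdSpend <- EmailOpen -> PriceTier
  P4: BrandLoyalty <- AdSpend -> Conversion <- EmailOpen -> PriceTier
  P5: BrandLoyalty <- AdSpend -> Conversion -> StoreType -> PriceTier
  P6: BrandLoyalty <- AdSpend -> Conversion -> PriceTier
The empty set is not sufficient: P1 (BrandLoyalty <- AdSpend <- EmailOpen -> Conversion -> StoreType -> PriceTier) has no collider blocking it and no conditioned non-collider, so it is open.
Try {AdSpend}:
  P1: blocked at chain node AdSpend ∈ conditioning set.
  P2: blocked at chain node AdSpend ∈ conditioning set.
  P3: blocked at chain node AdSpend ∈ conditioning set.
  P4: blocked at fork node AdSpend ∈ conditioning set.
  P5: blocked at fork node AdSpend ∈ conditioning set.
  P6: blocked at fork node AdSpend ∈ conditioning set.
{AdSpend} contains no descendant of BrandLoyalty and blocks every backdoor path.
No other singleton works — e.g. {EmailOpen} leaves P5 open — so {AdSpend} is the unique smallest valid adjustment set.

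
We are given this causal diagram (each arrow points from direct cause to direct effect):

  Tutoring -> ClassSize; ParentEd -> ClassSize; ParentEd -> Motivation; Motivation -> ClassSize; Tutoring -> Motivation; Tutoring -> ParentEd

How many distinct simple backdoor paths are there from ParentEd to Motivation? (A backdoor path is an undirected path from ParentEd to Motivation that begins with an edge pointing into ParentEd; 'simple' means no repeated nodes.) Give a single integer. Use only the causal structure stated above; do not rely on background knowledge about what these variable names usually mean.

2

A backdoor path from ParentEd to Motivation is any simple undirected path whose first edge points into ParentEd (i.e. leaves ParentEd via a parent).
Parents of ParentEd: {Tutoring}.
Enumerating:
  P1: ParentEd <- Tutoring -> Motivation
  P2: ParentEd <- Tutoring -> ClassSize <- Motivation
That exhausts the simple backdoor paths. Count: 2.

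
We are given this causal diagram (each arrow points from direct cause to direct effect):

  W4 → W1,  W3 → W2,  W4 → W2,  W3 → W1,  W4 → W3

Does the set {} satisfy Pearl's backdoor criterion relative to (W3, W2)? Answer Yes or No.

Backdoor paths from W3 to W2 (paths whose first edge points into W3):
  P1: W3 <- W4 -> W2
Condition 1 (no descendant of W3 in the set): holds — descendants of W3 are {W1, W2}; none are in {}.
Condition 2 (every backdoor path blocked by {}):
  P1: open — no interior node is in the conditioning set.
{} does not satisfy the backdoor criterion.

No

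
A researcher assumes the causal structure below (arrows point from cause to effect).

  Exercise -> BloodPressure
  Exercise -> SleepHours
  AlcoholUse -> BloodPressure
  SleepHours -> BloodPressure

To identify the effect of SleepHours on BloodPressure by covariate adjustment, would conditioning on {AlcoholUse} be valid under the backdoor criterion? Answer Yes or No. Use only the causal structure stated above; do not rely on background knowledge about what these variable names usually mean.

Backdoor paths from SleepHours to BloodPressure (paths whose first edge points into SleepHours):
  P1: SleepHours <- Exercise -> BloodPressure
Condition 1 (no descendant of SleepHours in the set): holds — descendants of SleepHours are {BloodPressure}; none are in {AlcoholUse}.
Condition 2 (every backdoor path blocked by {AlcoholUse}):
  P1: open — no interior node is in the conditioning set.
{AlcoholUse} does not satisfy the backdoor criterion.

No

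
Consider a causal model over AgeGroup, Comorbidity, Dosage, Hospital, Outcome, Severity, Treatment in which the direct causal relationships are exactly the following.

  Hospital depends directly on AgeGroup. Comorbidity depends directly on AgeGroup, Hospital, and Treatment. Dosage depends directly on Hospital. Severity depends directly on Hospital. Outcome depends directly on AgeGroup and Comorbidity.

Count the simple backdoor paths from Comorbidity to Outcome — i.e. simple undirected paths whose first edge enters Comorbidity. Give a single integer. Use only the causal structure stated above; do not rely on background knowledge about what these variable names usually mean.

2

A backdoor path from Comorbidity to Outcome is any simple undirected path whose first edge points into Comorbidity (i.e. leaves Comorbidity via a parent).
Parents of Comorbidity: {AgeGroup, Hospital, Treatment}.
Enumerating:
  P1: Comorbidity <- AgeGroup -> Outcome
  P2: Comorbidity <- Hospital <- AgeGroup -> Outcome
That exhausts the simple backdoor paths. Count: 2.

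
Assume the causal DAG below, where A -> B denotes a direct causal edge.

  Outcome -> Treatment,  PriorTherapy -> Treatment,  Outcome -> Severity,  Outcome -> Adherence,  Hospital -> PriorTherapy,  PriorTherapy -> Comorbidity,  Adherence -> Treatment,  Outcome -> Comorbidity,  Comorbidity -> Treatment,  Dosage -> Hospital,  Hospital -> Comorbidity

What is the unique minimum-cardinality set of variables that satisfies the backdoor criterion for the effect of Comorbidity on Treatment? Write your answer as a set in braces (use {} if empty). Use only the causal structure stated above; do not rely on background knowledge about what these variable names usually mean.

{Outcome, PriorTherapy}

Variables eligible for adjustment (non-descendants of Comorbidity, excluding Comorbidity and Treatment): {Adherence, Dosage, Hospital, Outcome, PriorTherapy, Severity}.
Backdoor paths from Comorbidity to Treatment:
  P1: Comorbidity <- Outcome -> Adherence -> Treatment
  P2: Comorbidity <- Outcome -> Treatment
  P3: Comorbidity <- Hospital -> PriorTherapy -> Treatment
  P4: Comorbidity <- PriorTherapy -> Treatment
The empty set is not sufficient: P1 (Comorbidity <- Outcome -> Adherence -> Treatment) has no collider blocking it and no conditioned non-collider, so it is open.
Try {Outcome, PriorTherapy}:
  P1: blocked at fork node Outcome ∈ conditioning set.
  P2: blocked at fork node Outcome ∈ conditioning set.
  P3: blocked at chain node PriorTherapy ∈ conditioning set.
  P4: blocked at fork node PriorTherapy ∈ conditioning set.
{Outcome, PriorTherapy} contains no descendant of Comorbidity and blocks every backdoor path.
Every element of {Outcome, PriorTherapy} is needed (dropping Outcome leaves P1 open; dropping PriorTherapy leaves P3 open), so no proper subset is valid.
Among all size-2 subsets of the eligible variables, only {Outcome, PriorTherapy} blocks every backdoor path, so it is the unique smallest valid adjustment set.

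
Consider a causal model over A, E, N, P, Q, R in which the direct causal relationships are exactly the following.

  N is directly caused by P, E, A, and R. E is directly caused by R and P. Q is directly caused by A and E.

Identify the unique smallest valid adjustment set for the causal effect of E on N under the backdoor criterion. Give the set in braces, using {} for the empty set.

{P, R}

Variables eligible for adjustment (non-descendants of E, excluding E and N): {A, P, R}.
Backdoor paths from E to N:
  P1: E <- R -> N
  P2: E <- P -> N
The empty set is not sufficient: P1 (E <- R -> N) has no collider blocking it and no conditioned non-collider, so it is open.
Try {P, R}:
  P1: blocked at fork node R ∈ conditioning set.
  P2: blocked at fork node P ∈ conditioning set.
{P, R} contains no descendant of E and blocks every backdoor path.
Every element of {P, R} is needed (dropping P leaves P2 open; dropping R leaves P1 open), so no proper subset is valid.
Among all size-2 subsets of the eligible variables, only {P, R} blocks every backdoor path, so it is the unique smallest valid adjustment set.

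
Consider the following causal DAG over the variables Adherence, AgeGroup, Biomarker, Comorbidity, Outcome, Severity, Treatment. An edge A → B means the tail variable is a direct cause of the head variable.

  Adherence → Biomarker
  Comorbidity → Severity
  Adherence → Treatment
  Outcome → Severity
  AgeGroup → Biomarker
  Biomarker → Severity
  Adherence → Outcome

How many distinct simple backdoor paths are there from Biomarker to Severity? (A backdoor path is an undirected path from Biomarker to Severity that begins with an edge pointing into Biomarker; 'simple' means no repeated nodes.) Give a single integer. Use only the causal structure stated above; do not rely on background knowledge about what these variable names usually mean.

1

A backdoor path from Biomarker to Severity is any simple undirected path whose first edge points into Biomarker (i.e. leaves Biomarker via a parent).
Parents of Biomarker: {Adherence, AgeGroup}.
Enumerating:
  P1: Biomarker <- Adherence -> Outcome -> Severity
That exhausts the simple backdoor paths. Count: 1.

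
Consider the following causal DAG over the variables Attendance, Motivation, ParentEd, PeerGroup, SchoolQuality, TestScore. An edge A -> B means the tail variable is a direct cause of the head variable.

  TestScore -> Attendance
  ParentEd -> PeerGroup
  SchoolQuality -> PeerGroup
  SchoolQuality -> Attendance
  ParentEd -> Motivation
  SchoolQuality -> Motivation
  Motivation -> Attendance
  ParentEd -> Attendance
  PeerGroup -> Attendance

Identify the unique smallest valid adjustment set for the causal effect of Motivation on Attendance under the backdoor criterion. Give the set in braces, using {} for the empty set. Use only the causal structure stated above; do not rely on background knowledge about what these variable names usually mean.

Variables eligible for adjustment (non-descendants of Motivation, excluding Motivation and Attendance): {ParentEd, PeerGroup, SchoolQuality, TestScore}.
Backdoor paths from Motivation to Attendance:
  P1: Motivation <- SchoolQuality -> PeerGroup <- ParentEd -> Attendance
  P2: Motivation <- SchoolQuality -> PeerGroup -> Attendance
  P3: Motivation <- SchoolQuality -> Attendance
  P4: Motivation <- ParentEd -> PeerGroup <- SchoolQuality -> Attendance
  P5: Motivation <- ParentEd -> PeerGroup -> Attendance
  P6: Motivation <- ParentEd -> Attendance
The empty set is not sufficient: P2 (Motivation <- SchoolQuality -> PeerGroup -> Attendance) has no collider blocking it and no conditioned non-collider, so it is open.
Try {ParentEd, SchoolQuality}:
  P1: blocked at fork node SchoolQuality ∈ conditioning set.
  P2: blocked at fork node SchoolQuality ∈ conditioning set.
  P3: blocked at fork node SchoolQuality ∈ conditioning set.
  P4: blocked at fork node ParentEd ∈ conditioning set.
  P5: blocked at fork node ParentEd ∈ conditioning set.
  P6: blocked at fork node ParentEd ∈ conditioning set.
{ParentEd, SchoolQuality} contains no descendant of Motivation and blocks every backdoor path.
Every element of {ParentEd, SchoolQuality} is needed (dropping ParentEd leaves P5 open; dropping SchoolQuality leaves P2 open), so no proper subset is valid.
Among all size-2 subsets of the eligible variables, only {ParentEd, SchoolQuality} blocks every backdoor path, so it is the unique smallest valid adjustment set.

{ParentEd, SchoolQuality}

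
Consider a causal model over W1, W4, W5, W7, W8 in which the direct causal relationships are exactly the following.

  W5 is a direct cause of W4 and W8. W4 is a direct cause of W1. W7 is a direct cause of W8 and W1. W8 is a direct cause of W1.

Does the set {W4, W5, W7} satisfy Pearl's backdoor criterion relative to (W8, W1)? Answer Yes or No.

Backdoor paths from W8 to W1 (paths whose first edge points into W8):
  P1: W8 <- W7 -> W1
  P2: W8 <- W5 -> W4 -> W1
Condition 1 (no descendant of W8 in the set): holds — descendants of W8 are {W1}; none are in {W4, W5, W7}.
Condition 2 (every backdoor path blocked by {W4, W5, W7}):
  P1: blocked at fork node W7 ∈ conditioning set.
  P2: blocked at fork node W5 ∈ conditioning set.
{W4, W5, W7} satisfies the backdoor criterion.

Yes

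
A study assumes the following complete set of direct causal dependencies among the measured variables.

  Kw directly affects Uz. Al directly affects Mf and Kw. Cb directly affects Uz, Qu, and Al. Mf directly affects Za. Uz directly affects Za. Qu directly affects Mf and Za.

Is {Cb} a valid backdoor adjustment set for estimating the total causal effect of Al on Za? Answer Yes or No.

Backdoor paths from Al to Za (paths whose first edge points into Al):
  P1: Al <- Cb -> Qu -> Mf -> Za
  P2: Al <- Cb -> Qu -> Za
  P3: Al <- Cb -> Uz -> Za
Condition 1 (no descendant of Al in the set): holds — descendants of Al are {Kw, Mf, Uz, Za}; none are in {Cb}.
Condition 2 (every backdoor path blocked by {Cb}):
  P1: blocked at fork node Cb ∈ conditioning set.
  P2: blocked at fork node Cb ∈ conditioning set.
  P3: blocked at fork node Cb ∈ conditioning set.
{Cb} satisfies the backdoor criterion.

Yes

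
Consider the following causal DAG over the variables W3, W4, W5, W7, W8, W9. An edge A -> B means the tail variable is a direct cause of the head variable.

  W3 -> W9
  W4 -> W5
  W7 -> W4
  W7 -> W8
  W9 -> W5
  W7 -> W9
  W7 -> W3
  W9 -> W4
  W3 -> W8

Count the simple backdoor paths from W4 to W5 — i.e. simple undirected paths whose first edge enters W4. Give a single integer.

A backdoor path from W4 to W5 is any simple undirected path whose first edge points into W4 (i.e. leaves W4 via a parent).
Parents of W4: {W7, W9}.
Enumerating:
  P1: W4 <- W7 -> W3 -> W9 -> W5
  P2: W4 <- W7 -> W9 -> W5
  P3: W4 <- W7 -> W8 <- W3 -> W9 -> W5
  P4: W4 <- W9 -> W5
That exhausts the simple backdoor paths. Count: 4.

4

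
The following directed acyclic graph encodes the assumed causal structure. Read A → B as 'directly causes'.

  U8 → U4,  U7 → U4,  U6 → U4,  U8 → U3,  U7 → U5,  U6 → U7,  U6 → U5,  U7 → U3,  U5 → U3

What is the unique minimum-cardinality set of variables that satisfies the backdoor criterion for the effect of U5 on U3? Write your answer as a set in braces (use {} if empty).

Variables eligible for adjustment (non-descendants of U5, excluding U5 and U3): {U4, U6, U7, U8}.
Backdoor paths from U5 to U3:
  P1: U5 <- U6 -> U7 -> U3
  P2: U5 <- U6 -> U7 -> U4 <- U8 -> U3
  P3: U5 <- U6 -> U4 <- U8 -> U3
  P4: U5 <- U6 -> U4 <- U7 -> U3
  P5: U5 <- U7 <- U6 -> U4 <- U8 -> U3
  P6: U5 <- U7 -> U3
  P7: U5 <- U7 -> U4 <- U8 -> U3
The empty set is not sufficient: P1 (U5 <- U6 -> U7 -> U3) has no collider blocking it and no conditioned non-collider, so it is open.
Try {U7}:
  P1: blocked at chain node U7 ∈ conditioning set.
  P2: blocked at chain node U7 ∈ conditioning set.
  P3: blocked at collider U4 (neither it nor any descendant is in the conditioning set).
  P4: blocked at collider U4 (neither it nor any descendant is in the conditioning set).
  P5: blocked at chain node U7 ∈ conditioning set.
  P6: blocked at fork node U7 ∈ conditioning set.
  P7: blocked at fork node U7 ∈ conditioning set.
{U7} contains no descendant of U5 and blocks every backdoor path.
No other singleton works — e.g. {U6} leaves P6 open — so {U7} is the unique smallest valid adjustment set.

{U7}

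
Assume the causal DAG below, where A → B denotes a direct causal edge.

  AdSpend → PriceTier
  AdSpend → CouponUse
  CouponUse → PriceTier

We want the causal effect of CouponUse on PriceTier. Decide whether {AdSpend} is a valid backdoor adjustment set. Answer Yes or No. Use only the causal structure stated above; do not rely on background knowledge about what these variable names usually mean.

Yes

Backdoor paths from CouponUse to PriceTier (paths whose first edge points into CouponUse):
  P1: CouponUse <- AdSpend -> PriceTier
Condition 1 (no descendant of CouponUse in the set): holds — descendants of CouponUse are {PriceTier}; none are in {AdSpend}.
Condition 2 (every backdoor path blocked by {AdSpend}):
  P1: blocked at fork node AdSpend ∈ conditioning set.
{AdSpend} satisfies the backdoor criterion.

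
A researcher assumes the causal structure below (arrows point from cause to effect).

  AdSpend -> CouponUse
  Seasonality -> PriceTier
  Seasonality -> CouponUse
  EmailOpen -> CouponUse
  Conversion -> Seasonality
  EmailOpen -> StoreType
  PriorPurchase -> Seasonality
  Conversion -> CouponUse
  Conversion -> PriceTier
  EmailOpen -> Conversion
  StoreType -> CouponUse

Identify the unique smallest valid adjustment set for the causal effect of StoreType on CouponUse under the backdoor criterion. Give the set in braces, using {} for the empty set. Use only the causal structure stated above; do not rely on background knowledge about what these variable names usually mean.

Variables eligible for adjustment (non-descendants of StoreType, excluding StoreType and CouponUse): {AdSpend, Conversion, EmailOpen, PriceTier, PriorPurchase, Seasonality}.
Backdoor paths from StoreType to CouponUse:
  P1: StoreType <- EmailOpen -> Conversion -> Seasonality -> CouponUse
  P2: StoreType <- EmailOpen -> Conversion -> CouponUse
  P3: StoreType <- EmailOpen -> Conversion -> PriceTier <- Seasonality -> CouponUse
  P4: StoreType <- EmailOpen -> CouponUse
The empty set is not sufficient: P1 (StoreType <- EmailOpen -> Conversion -> Seasonality -> CouponUse) has no collider blocking it and no conditioned non-collider, so it is open.
Try {EmailOpen}:
  P1: blocked at fork node EmailOpen ∈ conditioning set.
  P2: blocked at fork node EmailOpen ∈ conditioning set.
  P3: blocked at fork node EmailOpen ∈ conditioning set.
  P4: blocked at fork node EmailOpen ∈ conditioning set.
{EmailOpen} contains no descendant of StoreType and blocks every backdoor path.
No other singleton works — e.g. {PriorPurchase} leaves P1 open — so {EmailOpen} is the unique smallest valid adjustment set.

{EmailOpen}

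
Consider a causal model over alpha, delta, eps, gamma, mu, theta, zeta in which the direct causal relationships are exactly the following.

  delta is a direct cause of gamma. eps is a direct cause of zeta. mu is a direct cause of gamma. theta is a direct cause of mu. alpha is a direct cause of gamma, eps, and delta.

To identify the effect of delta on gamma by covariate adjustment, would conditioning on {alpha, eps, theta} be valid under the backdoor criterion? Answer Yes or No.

Backdoor paths from delta to gamma (paths whose first edge points into delta):
  P1: delta <- alpha -> gamma
Condition 1 (no descendant of delta in the set): holds — descendants of delta are {gamma}; none are in {alpha, eps, theta}.
Condition 2 (every backdoor path blocked by {alpha, eps, theta}):
  P1: blocked at fork node alpha ∈ conditioning set.
{alpha, eps, theta} satisfies the backdoor criterion.

Yes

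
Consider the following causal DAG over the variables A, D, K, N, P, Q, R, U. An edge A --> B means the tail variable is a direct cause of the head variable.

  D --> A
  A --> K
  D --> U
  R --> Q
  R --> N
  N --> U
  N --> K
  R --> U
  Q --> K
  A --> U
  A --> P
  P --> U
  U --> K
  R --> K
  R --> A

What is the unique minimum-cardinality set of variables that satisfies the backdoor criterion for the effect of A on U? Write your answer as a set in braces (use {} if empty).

{D, R}

Variables eligible for adjustment (non-descendants of A, excluding A and U): {D, N, Q, R}.
Backdoor paths from A to U:
  P1: A <- R -> N -> U
  P2: A <- R -> N -> K <- U
  P3: A <- R -> Q -> K <- N -> U
  P4: A <- R -> Q -> K <- U
  P5: A <- R -> U
  P6: A <- R -> K <- N -> U
  P7: A <- R -> K <- U
  P8: A <- D -> U
The empty set is not sufficient: P1 (A <- R -> N -> U) has no collider blocking it and no conditioned non-collider, so it is open.
Try {D, R}:
  P1: blocked at fork node R ∈ conditioning set.
  P2: blocked at fork node R ∈ conditioning set.
  P3: blocked at fork node R ∈ conditioning set.
  P4: blocked at fork node R ∈ conditioning set.
  P5: blocked at fork node R ∈ conditioning set.
  P6: blocked at fork node R ∈ conditioning set.
  P7: blocked at fork node R ∈ conditioning set.
  P8: blocked at fork node D ∈ conditioning set.
{D, R} contains no descendant of A and blocks every backdoor path.
Every element of {D, R} is needed (dropping D leaves P8 open; dropping R leaves P1 open), so no proper subset is valid.
Among all size-2 subsets of the eligible variables, only {D, R} blocks every backdoor path, so it is the unique smallest valid adjustment set.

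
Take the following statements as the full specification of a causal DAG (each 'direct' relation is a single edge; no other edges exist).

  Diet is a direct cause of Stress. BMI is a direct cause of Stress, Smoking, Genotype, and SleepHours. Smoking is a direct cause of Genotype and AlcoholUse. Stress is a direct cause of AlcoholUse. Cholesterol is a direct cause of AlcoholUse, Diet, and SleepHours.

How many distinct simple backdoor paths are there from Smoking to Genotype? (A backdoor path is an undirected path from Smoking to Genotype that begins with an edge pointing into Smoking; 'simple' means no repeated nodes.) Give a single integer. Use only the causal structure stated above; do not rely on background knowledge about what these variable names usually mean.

1

A backdoor path from Smoking to Genotype is any simple undirected path whose first edge points into Smoking (i.e. leaves Smoking via a parent).
Parents of Smoking: {BMI}.
Enumerating:
  P1: Smoking <- BMI -> Genotype
That exhausts the simple backdoor paths. Count: 1.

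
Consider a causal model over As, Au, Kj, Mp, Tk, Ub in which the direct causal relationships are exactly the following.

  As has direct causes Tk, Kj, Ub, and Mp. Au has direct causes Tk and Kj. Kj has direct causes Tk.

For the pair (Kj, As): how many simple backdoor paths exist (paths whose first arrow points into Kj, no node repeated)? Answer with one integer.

A backdoor path from Kj to As is any simple undirected path whose first edge points into Kj (i.e. leaves Kj via a parent).
Parents of Kj: {Tk}.
Enumerating:
  P1: Kj <- Tk -> As
That exhausts the simple backdoor paths. Count: 1.

1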